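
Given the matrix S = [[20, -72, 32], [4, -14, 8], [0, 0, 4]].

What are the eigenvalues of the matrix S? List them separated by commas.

2, 4, 4

Compute the characteristic polynomial p(μ) = det(μI - S).
Expanding the 3×3 determinant: p(μ) = μ^3 - 10μ^2 + 32μ - 32.
Rational-root test: μ = 2 gives p(2) = 0.
Factor out (μ - 2): p(μ) = (μ - 2)·(μ^2 - 8μ + 16).
The quadratic factor is (μ - 4)^2.
Eigenvalues: 2, 4, 4.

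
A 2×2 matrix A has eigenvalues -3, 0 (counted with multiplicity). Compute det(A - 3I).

18

If A has eigenvalues -3, 0, then A - 3I has eigenvalues -6, -3.
det(A - 3I) = (-6) · (-3) = 18.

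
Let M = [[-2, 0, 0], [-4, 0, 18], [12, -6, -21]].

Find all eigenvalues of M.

Set up det(tI - M) = 0.
Cofactor expansion gives p(t) = t^3 + 23t^2 + 150t + 216.
Rational-root test: t = -9 gives p(-9) = 0.
Factor out (t + 9): p(t) = (t + 9)·(t^2 + 14t + 24).
The quadratic factors as (t + 12)·(t + 2).
Eigenvalues: -12, -9, -2.

-12, -9, -2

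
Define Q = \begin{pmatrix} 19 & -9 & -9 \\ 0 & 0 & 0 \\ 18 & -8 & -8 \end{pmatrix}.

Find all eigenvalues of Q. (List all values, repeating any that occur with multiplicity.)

Set up det(sI - Q) = 0.
Expanding the 3×3 determinant: p(s) = s^3 - 11s^2 + 10s.
Try s = 0: p(0) = 0, so 0 is a root.
Factor out s: p(s) = s·(s^2 - 11s + 10).
The quadratic factors as (s - 1)·(s - 10).
Eigenvalues: 0, 1, 10.

0, 1, 10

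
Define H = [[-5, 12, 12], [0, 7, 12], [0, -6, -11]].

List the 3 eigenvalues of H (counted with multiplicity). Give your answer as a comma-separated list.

-5, -5, 1

Set up det(λI - H) = 0.
Expanding the 3×3 determinant: p(λ) = λ^3 + 9λ^2 + 15λ - 25.
Rational-root test: λ = 1 gives p(1) = 0.
Factor out (λ - 1): p(λ) = (λ - 1)·(λ^2 + 10λ + 25).
The quadratic factor is (λ + 5)^2.
Eigenvalues: -5, -5, 1.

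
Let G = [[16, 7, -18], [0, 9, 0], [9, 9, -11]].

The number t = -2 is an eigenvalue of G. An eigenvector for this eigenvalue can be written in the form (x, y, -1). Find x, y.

We need (G + 2I)v = 0.
G + 2I = [[18, 7, -18], [0, 11, 0], [9, 9, -9]].
Row 1: (18)·x + (7)·y + (-18)·-1 = 0
Row 2: (0)·x + (11)·y + (0)·-1 = 0
Row 3: (9)·x + (9)·y + (-9)·-1 = 0
Solving gives x = -1, y = 0.
Check: G·(-1, 0, -1) = (2, 0, 2) = -2·(-1, 0, -1).

-1, 0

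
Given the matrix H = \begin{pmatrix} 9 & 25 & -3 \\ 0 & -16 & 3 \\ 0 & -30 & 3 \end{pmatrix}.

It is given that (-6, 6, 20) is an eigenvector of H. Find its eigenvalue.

Compute Hv: H·(-6, 6, 20) = (36, -36, -120).
Since Hv = λv, compare component 1: 36 = λ·-6, so λ = -6.

-6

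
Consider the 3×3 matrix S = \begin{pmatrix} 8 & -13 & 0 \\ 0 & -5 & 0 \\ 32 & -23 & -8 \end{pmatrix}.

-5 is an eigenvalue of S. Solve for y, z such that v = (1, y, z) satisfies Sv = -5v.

1, 3

We need (S + 5I)v = 0.
S + 5I = [[13, -13, 0], [0, 0, 0], [32, -23, -3]].
Row 1: (13)·1 + (-13)·y + (0)·z = 0
Row 2: (0)·1 + (0)·y + (0)·z = 0
Row 3: (32)·1 + (-23)·y + (-3)·z = 0
Solving gives y = 1, z = 3.
Check: S·(1, 1, 3) = (-5, -5, -15) = -5·(1, 1, 3).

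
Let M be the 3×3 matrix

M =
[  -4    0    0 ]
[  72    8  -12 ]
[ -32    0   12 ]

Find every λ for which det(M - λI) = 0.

-4, 8, 12

The characteristic polynomial is p(λ) = det(λI - M).
Expanding along the first row, p(λ) = λ^3 - 16λ^2 + 16λ + 384.
Try λ = -4: p(-4) = 0, so -4 is a root.
Factor out (λ + 4): p(λ) = (λ + 4)·(λ^2 - 20λ + 96).
The quadratic factors as (λ - 8)·(λ - 12).
Eigenvalues: -4, 8, 12.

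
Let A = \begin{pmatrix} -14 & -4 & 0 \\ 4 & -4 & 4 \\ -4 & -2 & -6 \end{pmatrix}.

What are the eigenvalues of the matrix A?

-10, -8, -6

Set up det(tI - A) = 0.
Cofactor expansion gives p(t) = t^3 + 24t^2 + 188t + 480.
Try t = -8: p(-8) = 0, so -8 is a root.
Factor out (t + 8): p(t) = (t + 8)·(t^2 + 16t + 60).
The quadratic factors as (t + 10)·(t + 6).
Eigenvalues: -10, -8, -6.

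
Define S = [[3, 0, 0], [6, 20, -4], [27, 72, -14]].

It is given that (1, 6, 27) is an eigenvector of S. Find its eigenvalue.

Compute Sv: S·(1, 6, 27) = (3, 18, 81).
Since Sv = λv, compare component 1: 3 = λ·1, so λ = 3.

3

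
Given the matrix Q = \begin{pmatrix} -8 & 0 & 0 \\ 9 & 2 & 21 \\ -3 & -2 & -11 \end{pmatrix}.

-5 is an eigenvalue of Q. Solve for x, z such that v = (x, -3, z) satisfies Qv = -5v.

We need (Q + 5I)v = 0.
Q + 5I = [[-3, 0, 0], [9, 7, 21], [-3, -2, -6]].
Row 1: (-3)·x + (0)·-3 + (0)·z = 0
Row 2: (9)·x + (7)·-3 + (21)·z = 0
Row 3: (-3)·x + (-2)·-3 + (-6)·z = 0
Solving gives x = 0, z = 1.
Check: Q·(0, -3, 1) = (0, 15, -5) = -5·(0, -3, 1).

0, 1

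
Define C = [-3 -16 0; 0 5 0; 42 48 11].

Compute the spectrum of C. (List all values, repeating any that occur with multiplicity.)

-3, 5, 11

Set up det(μI - C) = 0.
Expanding along the first row, p(μ) = μ^3 - 13μ^2 + 7μ + 165.
Rational-root test: μ = 11 gives p(11) = 0.
Factor out (μ - 11): p(μ) = (μ - 11)·(μ^2 - 2μ - 15).
The quadratic factors as (μ + 3)·(μ - 5).
Eigenvalues: -3, 5, 11.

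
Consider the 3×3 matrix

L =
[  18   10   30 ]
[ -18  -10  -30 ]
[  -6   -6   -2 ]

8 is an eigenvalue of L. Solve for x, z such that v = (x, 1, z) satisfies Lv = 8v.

-1, 0

We need (L - 8I)v = 0.
L - 8I = [[10, 10, 30], [-18, -18, -30], [-6, -6, -10]].
Row 1: (10)·x + (10)·1 + (30)·z = 0
Row 2: (-18)·x + (-18)·1 + (-30)·z = 0
Row 3: (-6)·x + (-6)·1 + (-10)·z = 0
Solving gives x = -1, z = 0.
Check: L·(-1, 1, 0) = (-8, 8, 0) = 8·(-1, 1, 0).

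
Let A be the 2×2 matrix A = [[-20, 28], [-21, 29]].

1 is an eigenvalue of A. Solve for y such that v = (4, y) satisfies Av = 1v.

We need (A - 1I)v = 0.
A - 1I = [[-21, 28], [-21, 28]].
Row 1: (-21)·4 + (28)·y = 0
Row 2: (-21)·4 + (28)·y = 0
Solving gives y = 3.
Check: A·(4, 3) = (4, 3) = 1·(4, 3).

3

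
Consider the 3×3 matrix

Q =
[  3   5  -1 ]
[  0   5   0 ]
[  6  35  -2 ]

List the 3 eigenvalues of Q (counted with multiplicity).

Set up det(tI - Q) = 0.
Cofactor expansion gives p(t) = t^3 - 6t^2 + 5t.
Rational-root test: t = 0 gives p(0) = 0.
Factor out t: p(t) = t·(t^2 - 6t + 5).
The quadratic factors as (t - 1)·(t - 5).
Eigenvalues: 0, 1, 5.

0, 1, 5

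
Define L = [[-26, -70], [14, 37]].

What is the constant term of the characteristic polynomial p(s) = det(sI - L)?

p(0) = det(0·I − L) = det(−L) = (−1)^2·det(L).
det(L) = 18, so p(0) = 18.

18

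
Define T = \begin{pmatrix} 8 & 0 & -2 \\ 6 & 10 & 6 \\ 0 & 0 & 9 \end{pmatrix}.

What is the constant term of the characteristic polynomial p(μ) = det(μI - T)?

p(0) = det(0·I − T) = det(−T) = (−1)^3·det(T).
det(T) = 720, so p(0) = -720.

-720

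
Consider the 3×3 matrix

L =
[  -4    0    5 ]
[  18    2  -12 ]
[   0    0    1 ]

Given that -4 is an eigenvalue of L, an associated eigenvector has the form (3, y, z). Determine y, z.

We need (L + 4I)v = 0.
L + 4I = [[0, 0, 5], [18, 6, -12], [0, 0, 5]].
Row 1: (0)·3 + (0)·y + (5)·z = 0
Row 2: (18)·3 + (6)·y + (-12)·z = 0
Row 3: (0)·3 + (0)·y + (5)·z = 0
Solving gives y = -9, z = 0.
Check: L·(3, -9, 0) = (-12, 36, 0) = -4·(3, -9, 0).

-9, 0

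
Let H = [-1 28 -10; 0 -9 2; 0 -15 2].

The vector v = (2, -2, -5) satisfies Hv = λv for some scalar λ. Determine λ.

-4

Compute Hv: H·(2, -2, -5) = (-8, 8, 20).
Since Hv = λv, compare component 1: -8 = λ·2, so λ = -4.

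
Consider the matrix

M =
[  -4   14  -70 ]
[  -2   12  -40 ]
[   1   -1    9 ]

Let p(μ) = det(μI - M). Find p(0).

p(0) = det(0·I − M) = det(−M) = (−1)^3·det(M).
det(M) = 120, so p(0) = -120.

-120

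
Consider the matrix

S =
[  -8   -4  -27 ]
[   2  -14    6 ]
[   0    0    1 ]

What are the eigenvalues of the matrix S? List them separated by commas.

-12, -10, 1

The characteristic polynomial is p(r) = det(rI - S).
Expanding along the first row, p(r) = r^3 + 21r^2 + 98r - 120.
Try r = 1: p(1) = 0, so 1 is a root.
Dividing by (r - 1) leaves r^2 + 22r + 120.
The quadratic factors as (r + 12)·(r + 10).
Eigenvalues: -12, -10, 1.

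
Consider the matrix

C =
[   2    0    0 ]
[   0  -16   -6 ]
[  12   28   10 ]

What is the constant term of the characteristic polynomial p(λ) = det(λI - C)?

p(0) = det(0·I − C) = det(−C) = (−1)^3·det(C).
det(C) = 16, so p(0) = -16.

-16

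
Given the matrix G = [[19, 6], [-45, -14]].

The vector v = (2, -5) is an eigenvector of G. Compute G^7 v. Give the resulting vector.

First find the eigenvalue: Gv = (8, -20) = 4·(2, -5), so λ = 4.
Then G^7 v = λ^7·v = 4^7·(2, -5) = 16384·(2, -5) = (32768, -81920).

(32768, -81920)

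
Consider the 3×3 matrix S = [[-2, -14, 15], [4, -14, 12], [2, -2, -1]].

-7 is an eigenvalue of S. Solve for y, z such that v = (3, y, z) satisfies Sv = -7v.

We need (S + 7I)v = 0.
S + 7I = [[5, -14, 15], [4, -7, 12], [2, -2, 6]].
Row 1: (5)·3 + (-14)·y + (15)·z = 0
Row 2: (4)·3 + (-7)·y + (12)·z = 0
Row 3: (2)·3 + (-2)·y + (6)·z = 0
Solving gives y = 0, z = -1.
Check: S·(3, 0, -1) = (-21, 0, 7) = -7·(3, 0, -1).

0, -1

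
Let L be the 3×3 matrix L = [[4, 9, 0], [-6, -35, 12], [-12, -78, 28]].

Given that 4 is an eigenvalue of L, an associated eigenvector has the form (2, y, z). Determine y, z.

We need (L - 4I)v = 0.
L - 4I = [[0, 9, 0], [-6, -39, 12], [-12, -78, 24]].
Row 1: (0)·2 + (9)·y + (0)·z = 0
Row 2: (-6)·2 + (-39)·y + (12)·z = 0
Row 3: (-12)·2 + (-78)·y + (24)·z = 0
Solving gives y = 0, z = 1.
Check: L·(2, 0, 1) = (8, 0, 4) = 4·(2, 0, 1).

0, 1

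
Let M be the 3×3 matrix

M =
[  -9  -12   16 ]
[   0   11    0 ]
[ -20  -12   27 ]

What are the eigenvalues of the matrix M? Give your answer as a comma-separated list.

Compute the characteristic polynomial p(lambda) = det(lambda·I - M).
Expanding the 3×3 determinant: p(lambda) = lambda^3 - 29·lambda^2 + 275·lambda - 847.
Rational-root test: lambda = 7 gives p(7) = 0.
Dividing by (lambda - 7) leaves lambda^2 - 22·lambda + 121.
The quadratic factor is (lambda - 11)^2.
Eigenvalues: 7, 11, 11.

7, 11, 11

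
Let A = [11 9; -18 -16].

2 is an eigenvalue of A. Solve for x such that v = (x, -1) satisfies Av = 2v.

We need (A - 2I)v = 0.
A - 2I = [[9, 9], [-18, -18]].
Row 1: (9)·x + (9)·-1 = 0
Row 2: (-18)·x + (-18)·-1 = 0
Solving gives x = 1.
Check: A·(1, -1) = (2, -2) = 2·(1, -1).

1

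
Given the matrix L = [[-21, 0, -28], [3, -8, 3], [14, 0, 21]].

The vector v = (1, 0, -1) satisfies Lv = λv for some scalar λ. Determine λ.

7

Compute Lv: L·(1, 0, -1) = (7, 0, -7).
Since Lv = λv, compare component 1: 7 = λ·1, so λ = 7.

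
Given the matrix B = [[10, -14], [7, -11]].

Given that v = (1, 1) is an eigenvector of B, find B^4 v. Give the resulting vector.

First find the eigenvalue: Bv = (-4, -4) = -4·(1, 1), so λ = -4.
Then B^4 v = λ^4·v = (-4)^4·(1, 1) = 256·(1, 1) = (256, 256).

(256, 256)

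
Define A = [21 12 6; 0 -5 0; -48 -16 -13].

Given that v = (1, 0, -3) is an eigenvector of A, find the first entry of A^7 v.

2187

First find the eigenvalue: Av = (3, 0, -9) = 3·(1, 0, -3), so λ = 3.
Then A^7 v = λ^7·v = 3^7·(1, 0, -3) = 2187·(1, 0, -3) = (2187, 0, -6561).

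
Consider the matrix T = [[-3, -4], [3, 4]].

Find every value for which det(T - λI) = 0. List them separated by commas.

0, 1

det(T - λI) = (-3 - λ)(4 - λ) - (-4)·(3) = λ^2 - λ.
This factors as λ·(λ - 1) = 0.
Eigenvalues: 0, 1.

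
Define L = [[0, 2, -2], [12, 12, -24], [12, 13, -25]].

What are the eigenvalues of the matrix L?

The characteristic polynomial is p(t) = det(tI - L).
Expanding the 3×3 determinant: p(t) = t^3 + 13t^2 + 12t.
Since p(-12) = 0, t = -12 is a root.
Dividing by (t + 12) leaves t^2 + t.
The quadratic factors as (t + 1)·t.
Eigenvalues: -12, -1, 0.

-12, -1, 0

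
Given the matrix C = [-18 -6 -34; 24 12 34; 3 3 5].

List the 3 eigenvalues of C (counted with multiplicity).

The characteristic polynomial is p(λ) = det(λI - C).
Expanding the 3×3 determinant: p(λ) = λ^3 + λ^2 - 102λ + 360.
Since p(5) = 0, λ = 5 is a root.
Dividing by (λ - 5) leaves λ^2 + 6λ - 72.
The quadratic factors as (λ + 12)·(λ - 6).
Eigenvalues: -12, 5, 6.

-12, 5, 6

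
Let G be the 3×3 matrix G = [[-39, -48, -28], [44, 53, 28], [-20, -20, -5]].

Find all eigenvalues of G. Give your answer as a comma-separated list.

-5, 5, 9

Set up det(μI - G) = 0.
Expanding the 3×3 determinant: p(μ) = μ^3 - 9μ^2 - 25μ + 225.
Try μ = 5: p(5) = 0, so 5 is a root.
Factor out (μ - 5): p(μ) = (μ - 5)·(μ^2 - 4μ - 45).
The quadratic factors as (μ + 5)·(μ - 9).
Eigenvalues: -5, 5, 9.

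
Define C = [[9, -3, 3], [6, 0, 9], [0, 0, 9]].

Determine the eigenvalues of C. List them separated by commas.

Set up det(μI - C) = 0.
Cofactor expansion gives p(μ) = μ^3 - 18μ^2 + 99μ - 162.
Try μ = 3: p(3) = 0, so 3 is a root.
Factor out (μ - 3): p(μ) = (μ - 3)·(μ^2 - 15μ + 54).
The quadratic factors as (μ - 6)·(μ - 9).
Eigenvalues: 3, 6, 9.

3, 6, 9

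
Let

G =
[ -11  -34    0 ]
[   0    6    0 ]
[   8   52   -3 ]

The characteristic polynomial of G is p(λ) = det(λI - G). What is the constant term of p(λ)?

-198

p(λ) = λ^3 + 8λ^2 - 51λ - 198.
The constant term is -198.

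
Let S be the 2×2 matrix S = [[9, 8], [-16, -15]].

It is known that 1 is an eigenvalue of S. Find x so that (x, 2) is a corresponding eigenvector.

-2

We need (S - 1I)v = 0.
S - 1I = [[8, 8], [-16, -16]].
Row 1: (8)·x + (8)·2 = 0
Row 2: (-16)·x + (-16)·2 = 0
Solving gives x = -2.
Check: S·(-2, 2) = (-2, 2) = 1·(-2, 2).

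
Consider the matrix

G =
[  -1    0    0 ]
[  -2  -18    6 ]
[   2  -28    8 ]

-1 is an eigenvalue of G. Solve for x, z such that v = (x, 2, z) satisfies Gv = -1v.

1, 6

We need (G + 1I)v = 0.
G + 1I = [[0, 0, 0], [-2, -17, 6], [2, -28, 9]].
Row 1: (0)·x + (0)·2 + (0)·z = 0
Row 2: (-2)·x + (-17)·2 + (6)·z = 0
Row 3: (2)·x + (-28)·2 + (9)·z = 0
Solving gives x = 1, z = 6.
Check: G·(1, 2, 6) = (-1, -2, -6) = -1·(1, 2, 6).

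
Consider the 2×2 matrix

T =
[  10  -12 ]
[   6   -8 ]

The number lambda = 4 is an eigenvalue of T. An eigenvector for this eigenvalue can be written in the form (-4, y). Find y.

-2

We need (T - 4I)v = 0.
T - 4I = [[6, -12], [6, -12]].
Row 1: (6)·-4 + (-12)·y = 0
Row 2: (6)·-4 + (-12)·y = 0
Solving gives y = -2.
Check: T·(-4, -2) = (-16, -8) = 4·(-4, -2).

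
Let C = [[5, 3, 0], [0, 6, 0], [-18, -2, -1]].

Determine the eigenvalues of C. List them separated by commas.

-1, 5, 6

The characteristic polynomial is p(λ) = det(λI - C).
Expanding the 3×3 determinant: p(λ) = λ^3 - 10λ^2 + 19λ + 30.
Rational-root test: λ = 6 gives p(6) = 0.
Factor out (λ - 6): p(λ) = (λ - 6)·(λ^2 - 4λ - 5).
The quadratic factors as (λ + 1)·(λ - 5).
Eigenvalues: -1, 5, 6.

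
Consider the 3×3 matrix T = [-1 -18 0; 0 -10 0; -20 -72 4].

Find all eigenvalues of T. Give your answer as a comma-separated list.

Set up det(μI - T) = 0.
Expanding the 3×3 determinant: p(μ) = μ^3 + 7μ^2 - 34μ - 40.
Try μ = 4: p(4) = 0, so 4 is a root.
Dividing by (μ - 4) leaves μ^2 + 11μ + 10.
The quadratic factors as (μ + 10)·(μ + 1).
Eigenvalues: -10, -1, 4.

-10, -1, 4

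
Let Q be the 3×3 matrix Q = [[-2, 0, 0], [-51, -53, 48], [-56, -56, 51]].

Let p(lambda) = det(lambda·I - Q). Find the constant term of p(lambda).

p(lambda) = lambda^3 + 4·lambda^2 - 11·lambda - 30.
The constant term is -30.

-30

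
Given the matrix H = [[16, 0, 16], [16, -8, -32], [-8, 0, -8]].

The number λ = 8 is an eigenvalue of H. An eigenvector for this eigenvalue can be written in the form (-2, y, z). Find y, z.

We need (H - 8I)v = 0.
H - 8I = [[8, 0, 16], [16, -16, -32], [-8, 0, -16]].
Row 1: (8)·-2 + (0)·y + (16)·z = 0
Row 2: (16)·-2 + (-16)·y + (-32)·z = 0
Row 3: (-8)·-2 + (0)·y + (-16)·z = 0
Solving gives y = -4, z = 1.
Check: H·(-2, -4, 1) = (-16, -32, 8) = 8·(-2, -4, 1).

-4, 1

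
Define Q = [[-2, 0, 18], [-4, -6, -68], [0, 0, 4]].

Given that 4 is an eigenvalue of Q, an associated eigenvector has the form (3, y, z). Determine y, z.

We need (Q - 4I)v = 0.
Q - 4I = [[-6, 0, 18], [-4, -10, -68], [0, 0, 0]].
Row 1: (-6)·3 + (0)·y + (18)·z = 0
Row 2: (-4)·3 + (-10)·y + (-68)·z = 0
Row 3: (0)·3 + (0)·y + (0)·z = 0
Solving gives y = -8, z = 1.
Check: Q·(3, -8, 1) = (12, -32, 4) = 4·(3, -8, 1).

-8, 1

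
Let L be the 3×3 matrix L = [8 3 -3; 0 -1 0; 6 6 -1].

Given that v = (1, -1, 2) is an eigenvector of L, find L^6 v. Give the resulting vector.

(1, -1, 2)

First find the eigenvalue: Lv = (-1, 1, -2) = -1·(1, -1, 2), so λ = -1.
Then L^6 v = λ^6·v = (-1)^6·(1, -1, 2) = 1·(1, -1, 2) = (1, -1, 2).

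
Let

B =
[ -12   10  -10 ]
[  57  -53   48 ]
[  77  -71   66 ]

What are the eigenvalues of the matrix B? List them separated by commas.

Set up det(lambda·I - B) = 0.
Cofactor expansion gives p(lambda) = lambda^3 - lambda^2 - 46·lambda - 80.
Try lambda = -2: p(-2) = 0, so -2 is a root.
Dividing by (lambda + 2) leaves lambda^2 - 3·lambda - 40.
The quadratic factors as (lambda + 5)·(lambda - 8).
Eigenvalues: -5, -2, 8.

-5, -2, 8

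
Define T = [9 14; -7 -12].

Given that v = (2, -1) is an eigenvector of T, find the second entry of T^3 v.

-8

First find the eigenvalue: Tv = (4, -2) = 2·(2, -1), so λ = 2.
Then T^3 v = λ^3·v = 2^3·(2, -1) = 8·(2, -1) = (16, -8).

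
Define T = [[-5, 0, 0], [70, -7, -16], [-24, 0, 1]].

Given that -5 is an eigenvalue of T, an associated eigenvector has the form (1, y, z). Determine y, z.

We need (T + 5I)v = 0.
T + 5I = [[0, 0, 0], [70, -2, -16], [-24, 0, 6]].
Row 1: (0)·1 + (0)·y + (0)·z = 0
Row 2: (70)·1 + (-2)·y + (-16)·z = 0
Row 3: (-24)·1 + (0)·y + (6)·z = 0
Solving gives y = 3, z = 4.
Check: T·(1, 3, 4) = (-5, -15, -20) = -5·(1, 3, 4).

3, 4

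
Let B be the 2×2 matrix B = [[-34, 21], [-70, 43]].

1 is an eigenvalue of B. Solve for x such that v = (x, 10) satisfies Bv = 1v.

6

We need (B - 1I)v = 0.
B - 1I = [[-35, 21], [-70, 42]].
Row 1: (-35)·x + (21)·10 = 0
Row 2: (-70)·x + (42)·10 = 0
Solving gives x = 6.
Check: B·(6, 10) = (6, 10) = 1·(6, 10).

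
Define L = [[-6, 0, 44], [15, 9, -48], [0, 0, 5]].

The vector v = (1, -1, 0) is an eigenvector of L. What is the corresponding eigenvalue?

Compute Lv: L·(1, -1, 0) = (-6, 6, 0).
Since Lv = λv, compare component 1: -6 = λ·1, so λ = -6.

-6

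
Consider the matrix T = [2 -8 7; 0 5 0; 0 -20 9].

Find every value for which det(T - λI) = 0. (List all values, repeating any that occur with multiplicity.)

The characteristic polynomial is p(μ) = det(μI - T).
Cofactor expansion gives p(μ) = μ^3 - 16μ^2 + 73μ - 90.
Since p(2) = 0, μ = 2 is a root.
Factor out (μ - 2): p(μ) = (μ - 2)·(μ^2 - 14μ + 45).
The quadratic factors as (μ - 5)·(μ - 9).
Eigenvalues: 2, 5, 9.

2, 5, 9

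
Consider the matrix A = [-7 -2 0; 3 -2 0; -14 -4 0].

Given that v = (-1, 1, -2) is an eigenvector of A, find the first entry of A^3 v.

125

First find the eigenvalue: Av = (5, -5, 10) = -5·(-1, 1, -2), so λ = -5.
Then A^3 v = λ^3·v = (-5)^3·(-1, 1, -2) = -125·(-1, 1, -2) = (125, -125, 250).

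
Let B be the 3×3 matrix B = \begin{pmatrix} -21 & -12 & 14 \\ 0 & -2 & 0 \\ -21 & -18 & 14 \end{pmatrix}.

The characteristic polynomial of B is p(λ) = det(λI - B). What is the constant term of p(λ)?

0

p(λ) = λ^3 + 9λ^2 + 14λ.
The constant term is 0.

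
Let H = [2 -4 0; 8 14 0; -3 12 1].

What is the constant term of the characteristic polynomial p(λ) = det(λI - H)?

p(0) = det(0·I − H) = det(−H) = (−1)^3·det(H).
det(H) = 60, so p(0) = -60.

-60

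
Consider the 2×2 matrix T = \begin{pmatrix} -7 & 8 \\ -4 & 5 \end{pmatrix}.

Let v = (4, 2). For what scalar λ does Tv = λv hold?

-3

Compute Tv: T·(4, 2) = (-12, -6).
Since Tv = λv, compare component 1: -12 = λ·4, so λ = -3.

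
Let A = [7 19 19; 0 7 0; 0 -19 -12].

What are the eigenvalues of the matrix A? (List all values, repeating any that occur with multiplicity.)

-12, 7, 7

Compute the characteristic polynomial p(lambda) = det(lambda·I - A).
Expanding the 3×3 determinant: p(lambda) = lambda^3 - 2·lambda^2 - 119·lambda + 588.
Try lambda = 7: p(7) = 0, so 7 is a root.
Factor out (lambda - 7): p(lambda) = (lambda - 7)·(lambda^2 + 5·lambda - 84).
The quadratic factors as (lambda + 12)·(lambda - 7).
Eigenvalues: -12, 7, 7.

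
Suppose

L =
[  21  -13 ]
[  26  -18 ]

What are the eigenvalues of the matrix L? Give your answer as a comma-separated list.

det(L - μI) = (21 - μ)(-18 - μ) - (-13)·(26) = μ^2 - 3μ - 40.
This factors as (μ + 5)·(μ - 8) = 0.
Eigenvalues: -5, 8.

-5, 8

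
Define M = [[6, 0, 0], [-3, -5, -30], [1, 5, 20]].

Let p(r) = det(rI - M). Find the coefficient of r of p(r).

p(r) = r^3 - 21r^2 + 140r - 300.
The coefficient of r is 140.

140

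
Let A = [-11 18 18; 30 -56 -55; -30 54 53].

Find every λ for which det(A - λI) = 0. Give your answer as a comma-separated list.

The characteristic polynomial is p(s) = det(sI - A).
Expanding the 3×3 determinant: p(s) = s^3 + 14s^2 + 35s + 22.
Rational-root test: s = -1 gives p(-1) = 0.
Factor out (s + 1): p(s) = (s + 1)·(s^2 + 13s + 22).
The quadratic factors as (s + 11)·(s + 2).
Eigenvalues: -11, -2, -1.

-11, -2, -1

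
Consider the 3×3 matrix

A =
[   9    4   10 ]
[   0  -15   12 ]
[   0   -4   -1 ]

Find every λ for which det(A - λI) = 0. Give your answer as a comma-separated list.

-9, -7, 9

Compute the characteristic polynomial p(s) = det(sI - A).
Cofactor expansion gives p(s) = s^3 + 7s^2 - 81s - 567.
Rational-root test: s = -9 gives p(-9) = 0.
Factor out (s + 9): p(s) = (s + 9)·(s^2 - 2s - 63).
The quadratic factors as (s + 7)·(s - 9).
Eigenvalues: -9, -7, 9.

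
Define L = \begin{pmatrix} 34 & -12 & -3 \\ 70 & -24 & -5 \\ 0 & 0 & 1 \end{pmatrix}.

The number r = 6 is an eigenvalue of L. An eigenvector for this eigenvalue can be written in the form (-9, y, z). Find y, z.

-21, 0

We need (L - 6I)v = 0.
L - 6I = [[28, -12, -3], [70, -30, -5], [0, 0, -5]].
Row 1: (28)·-9 + (-12)·y + (-3)·z = 0
Row 2: (70)·-9 + (-30)·y + (-5)·z = 0
Row 3: (0)·-9 + (0)·y + (-5)·z = 0
Solving gives y = -21, z = 0.
Check: L·(-9, -21, 0) = (-54, -126, 0) = 6·(-9, -21, 0).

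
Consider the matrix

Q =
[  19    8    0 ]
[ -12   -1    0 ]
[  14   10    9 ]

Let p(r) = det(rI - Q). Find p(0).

p(0) = det(0·I − Q) = det(−Q) = (−1)^3·det(Q).
det(Q) = 693, so p(0) = -693.

-693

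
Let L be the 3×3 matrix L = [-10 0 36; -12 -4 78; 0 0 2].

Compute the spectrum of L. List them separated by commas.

Set up det(λI - L) = 0.
Expanding along the first row, p(λ) = λ^3 + 12λ^2 + 12λ - 80.
Since p(2) = 0, λ = 2 is a root.
Factor out (λ - 2): p(λ) = (λ - 2)·(λ^2 + 14λ + 40).
The quadratic factors as (λ + 10)·(λ + 4).
Eigenvalues: -10, -4, 2.

-10, -4, 2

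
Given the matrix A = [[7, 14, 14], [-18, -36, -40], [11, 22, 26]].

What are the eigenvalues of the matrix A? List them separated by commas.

-7, 0, 4

The characteristic polynomial is p(s) = det(sI - A).
Cofactor expansion gives p(s) = s^3 + 3s^2 - 28s.
Rational-root test: s = 0 gives p(0) = 0.
Factor out s: p(s) = s·(s^2 + 3s - 28).
The quadratic factors as (s + 7)·(s - 4).
Eigenvalues: -7, 0, 4.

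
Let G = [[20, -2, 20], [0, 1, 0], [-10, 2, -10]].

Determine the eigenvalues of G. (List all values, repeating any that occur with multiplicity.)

0, 1, 10

Compute the characteristic polynomial p(μ) = det(μI - G).
Cofactor expansion gives p(μ) = μ^3 - 11μ^2 + 10μ.
Since p(0) = 0, μ = 0 is a root.
Dividing by μ leaves μ^2 - 11μ + 10.
The quadratic factors as (μ - 1)·(μ - 10).
Eigenvalues: 0, 1, 10.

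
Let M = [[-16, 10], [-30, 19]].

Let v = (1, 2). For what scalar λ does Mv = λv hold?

Compute Mv: M·(1, 2) = (4, 8).
Since Mv = λv, compare component 1: 4 = λ·1, so λ = 4.

4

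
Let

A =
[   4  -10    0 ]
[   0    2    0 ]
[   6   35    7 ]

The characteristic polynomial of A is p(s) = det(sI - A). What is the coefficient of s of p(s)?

50

p(s) = s^3 - 13s^2 + 50s - 56.
The coefficient of s is 50.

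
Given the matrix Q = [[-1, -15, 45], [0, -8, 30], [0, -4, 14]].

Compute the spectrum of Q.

The characteristic polynomial is p(r) = det(rI - Q).
Cofactor expansion gives p(r) = r^3 - 5r^2 + 2r + 8.
Rational-root test: r = 2 gives p(2) = 0.
Factor out (r - 2): p(r) = (r - 2)·(r^2 - 3r - 4).
The quadratic factors as (r + 1)·(r - 4).
Eigenvalues: -1, 2, 4.

-1, 2, 4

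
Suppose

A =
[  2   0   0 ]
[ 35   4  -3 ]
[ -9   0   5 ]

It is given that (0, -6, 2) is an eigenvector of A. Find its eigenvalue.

5

Compute Av: A·(0, -6, 2) = (0, -30, 10).
Since Av = λv, compare component 2: -30 = λ·-6, so λ = 5.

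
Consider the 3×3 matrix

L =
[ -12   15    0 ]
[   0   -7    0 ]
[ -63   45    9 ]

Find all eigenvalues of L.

Set up det(λI - L) = 0.
Expanding along the first row, p(λ) = λ^3 + 10λ^2 - 87λ - 756.
Rational-root test: λ = -7 gives p(-7) = 0.
Dividing by (λ + 7) leaves λ^2 + 3λ - 108.
The quadratic factors as (λ + 12)·(λ - 9).
Eigenvalues: -12, -7, 9.

-12, -7, 9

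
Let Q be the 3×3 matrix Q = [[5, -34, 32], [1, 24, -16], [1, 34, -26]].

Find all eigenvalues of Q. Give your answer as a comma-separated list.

-10, 6, 7

The characteristic polynomial is p(t) = det(tI - Q).
Expanding along the first row, p(t) = t^3 - 3t^2 - 88t + 420.
Since p(7) = 0, t = 7 is a root.
Factor out (t - 7): p(t) = (t - 7)·(t^2 + 4t - 60).
The quadratic factors as (t + 10)·(t - 6).
Eigenvalues: -10, 6, 7.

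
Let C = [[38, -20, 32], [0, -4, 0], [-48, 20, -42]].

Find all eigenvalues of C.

-10, -4, 6

The characteristic polynomial is p(λ) = det(λI - C).
Expanding along the first row, p(λ) = λ^3 + 8λ^2 - 44λ - 240.
Rational-root test: λ = -4 gives p(-4) = 0.
Factor out (λ + 4): p(λ) = (λ + 4)·(λ^2 + 4λ - 60).
The quadratic factors as (λ + 10)·(λ - 6).
Eigenvalues: -10, -4, 6.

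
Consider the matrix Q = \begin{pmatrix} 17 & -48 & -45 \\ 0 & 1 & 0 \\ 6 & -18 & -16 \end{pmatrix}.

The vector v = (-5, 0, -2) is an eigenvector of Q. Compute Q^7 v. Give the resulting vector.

(5, 0, 2)

First find the eigenvalue: Qv = (5, 0, 2) = -1·(-5, 0, -2), so λ = -1.
Then Q^7 v = λ^7·v = (-1)^7·(-5, 0, -2) = -1·(-5, 0, -2) = (5, 0, 2).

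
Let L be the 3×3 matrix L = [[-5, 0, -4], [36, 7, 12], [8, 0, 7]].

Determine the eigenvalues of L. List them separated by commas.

-1, 3, 7

The characteristic polynomial is p(t) = det(tI - L).
Expanding the 3×3 determinant: p(t) = t^3 - 9t^2 + 11t + 21.
Rational-root test: t = -1 gives p(-1) = 0.
Factor out (t + 1): p(t) = (t + 1)·(t^2 - 10t + 21).
The quadratic factors as (t - 3)·(t - 7).
Eigenvalues: -1, 3, 7.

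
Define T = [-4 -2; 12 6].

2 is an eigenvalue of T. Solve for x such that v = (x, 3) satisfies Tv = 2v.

We need (T - 2I)v = 0.
T - 2I = [[-6, -2], [12, 4]].
Row 1: (-6)·x + (-2)·3 = 0
Row 2: (12)·x + (4)·3 = 0
Solving gives x = -1.
Check: T·(-1, 3) = (-2, 6) = 2·(-1, 3).

-1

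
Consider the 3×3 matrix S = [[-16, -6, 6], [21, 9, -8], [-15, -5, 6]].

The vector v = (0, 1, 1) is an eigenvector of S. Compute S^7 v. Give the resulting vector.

First find the eigenvalue: Sv = (0, 1, 1) = 1·(0, 1, 1), so λ = 1.
Then S^7 v = λ^7·v = 1^7·(0, 1, 1) = 1·(0, 1, 1) = (0, 1, 1).

(0, 1, 1)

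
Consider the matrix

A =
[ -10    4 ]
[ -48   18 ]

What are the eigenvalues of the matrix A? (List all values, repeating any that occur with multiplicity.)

det(A - sI) = (-10 - s)(18 - s) - (4)·(-48) = s^2 - 8s + 12.
This factors as (s - 2)·(s - 6) = 0.
Eigenvalues: 2, 6.

2, 6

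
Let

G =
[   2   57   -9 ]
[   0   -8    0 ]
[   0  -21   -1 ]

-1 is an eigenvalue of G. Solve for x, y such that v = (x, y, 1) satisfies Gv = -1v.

3, 0

We need (G + 1I)v = 0.
G + 1I = [[3, 57, -9], [0, -7, 0], [0, -21, 0]].
Row 1: (3)·x + (57)·y + (-9)·1 = 0
Row 2: (0)·x + (-7)·y + (0)·1 = 0
Row 3: (0)·x + (-21)·y + (0)·1 = 0
Solving gives x = 3, y = 0.
Check: G·(3, 0, 1) = (-3, 0, -1) = -1·(3, 0, 1).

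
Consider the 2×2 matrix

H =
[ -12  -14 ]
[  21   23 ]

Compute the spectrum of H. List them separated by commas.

2, 9

det(H - rI) = (-12 - r)(23 - r) - (-14)·(21) = r^2 - 11r + 18.
This factors as (r - 2)·(r - 9) = 0.
Eigenvalues: 2, 9.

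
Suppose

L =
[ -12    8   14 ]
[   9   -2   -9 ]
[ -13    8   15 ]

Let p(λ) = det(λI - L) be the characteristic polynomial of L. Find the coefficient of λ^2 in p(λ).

-1

The coefficient of λ^2 of det(λI - L) is −trace(L).
trace(L) = (-12) + (-2) + (15) = 1, so the coefficient is -1.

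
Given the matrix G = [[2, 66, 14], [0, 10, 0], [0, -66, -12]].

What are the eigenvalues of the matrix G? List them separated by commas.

-12, 2, 10

Compute the characteristic polynomial p(s) = det(sI - G).
Expanding along the first row, p(s) = s^3 - 124s + 240.
Since p(10) = 0, s = 10 is a root.
Dividing by (s - 10) leaves s^2 + 10s - 24.
The quadratic factors as (s + 12)·(s - 2).
Eigenvalues: -12, 2, 10.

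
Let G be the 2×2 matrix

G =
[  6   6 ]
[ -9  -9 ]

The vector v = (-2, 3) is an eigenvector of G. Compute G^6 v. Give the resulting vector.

First find the eigenvalue: Gv = (6, -9) = -3·(-2, 3), so λ = -3.
Then G^6 v = λ^6·v = (-3)^6·(-2, 3) = 729·(-2, 3) = (-1458, 2187).

(-1458, 2187)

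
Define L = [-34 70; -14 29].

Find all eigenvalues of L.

-6, 1

det(L - lambda·I) = (-34 - lambda)(29 - lambda) - (70)·(-14) = lambda^2 + 5·lambda - 6.
This factors as (lambda + 6)·(lambda - 1) = 0.
Eigenvalues: -6, 1.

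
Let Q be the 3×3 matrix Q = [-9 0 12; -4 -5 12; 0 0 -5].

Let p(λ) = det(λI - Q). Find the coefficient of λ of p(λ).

p(λ) = λ^3 + 19λ^2 + 115λ + 225.
The coefficient of λ is 115.

115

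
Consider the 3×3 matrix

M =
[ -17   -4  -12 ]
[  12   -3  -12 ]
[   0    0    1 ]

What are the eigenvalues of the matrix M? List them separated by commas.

-11, -9, 1

Set up det(λI - M) = 0.
Cofactor expansion gives p(λ) = λ^3 + 19λ^2 + 79λ - 99.
Try λ = 1: p(1) = 0, so 1 is a root.
Factor out (λ - 1): p(λ) = (λ - 1)·(λ^2 + 20λ + 99).
The quadratic factors as (λ + 11)·(λ + 9).
Eigenvalues: -11, -9, 1.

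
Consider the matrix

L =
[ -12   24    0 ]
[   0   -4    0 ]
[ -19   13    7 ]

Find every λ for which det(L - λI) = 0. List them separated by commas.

Set up det(λI - L) = 0.
Cofactor expansion gives p(λ) = λ^3 + 9λ^2 - 64λ - 336.
Try λ = -4: p(-4) = 0, so -4 is a root.
Factor out (λ + 4): p(λ) = (λ + 4)·(λ^2 + 5λ - 84).
The quadratic factors as (λ + 12)·(λ - 7).
Eigenvalues: -12, -4, 7.

-12, -4, 7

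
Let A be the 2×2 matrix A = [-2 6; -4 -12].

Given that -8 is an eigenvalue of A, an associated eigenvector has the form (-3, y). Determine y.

3

We need (A + 8I)v = 0.
A + 8I = [[6, 6], [-4, -4]].
Row 1: (6)·-3 + (6)·y = 0
Row 2: (-4)·-3 + (-4)·y = 0
Solving gives y = 3.
Check: A·(-3, 3) = (24, -24) = -8·(-3, 3).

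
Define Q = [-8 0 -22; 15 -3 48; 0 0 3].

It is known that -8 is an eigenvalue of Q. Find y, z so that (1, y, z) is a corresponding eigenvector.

-3, 0

We need (Q + 8I)v = 0.
Q + 8I = [[0, 0, -22], [15, 5, 48], [0, 0, 11]].
Row 1: (0)·1 + (0)·y + (-22)·z = 0
Row 2: (15)·1 + (5)·y + (48)·z = 0
Row 3: (0)·1 + (0)·y + (11)·z = 0
Solving gives y = -3, z = 0.
Check: Q·(1, -3, 0) = (-8, 24, 0) = -8·(1, -3, 0).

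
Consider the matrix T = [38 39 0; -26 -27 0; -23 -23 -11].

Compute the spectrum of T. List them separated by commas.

-11, -1, 12

Set up det(λI - T) = 0.
Cofactor expansion gives p(λ) = λ^3 - 133λ - 132.
Rational-root test: λ = -1 gives p(-1) = 0.
Factor out (λ + 1): p(λ) = (λ + 1)·(λ^2 - λ - 132).
The quadratic factors as (λ + 11)·(λ - 12).
Eigenvalues: -11, -1, 12.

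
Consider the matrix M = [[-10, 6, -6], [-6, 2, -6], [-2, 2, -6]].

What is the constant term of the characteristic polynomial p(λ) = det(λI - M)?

p(0) = det(0·I − M) = det(−M) = (−1)^3·det(M).
det(M) = -96, so p(0) = 96.

96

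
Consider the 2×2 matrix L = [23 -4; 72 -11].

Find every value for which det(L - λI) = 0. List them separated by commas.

det(L - λI) = (23 - λ)(-11 - λ) - (-4)·(72) = λ^2 - 12λ + 35.
This factors as (λ - 5)·(λ - 7) = 0.
Eigenvalues: 5, 7.

5, 7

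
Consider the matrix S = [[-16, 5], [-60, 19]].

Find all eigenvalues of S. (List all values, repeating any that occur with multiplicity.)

-1, 4

det(S - tI) = (-16 - t)(19 - t) - (5)·(-60) = t^2 - 3t - 4.
This factors as (t + 1)·(t - 4) = 0.
Eigenvalues: -1, 4.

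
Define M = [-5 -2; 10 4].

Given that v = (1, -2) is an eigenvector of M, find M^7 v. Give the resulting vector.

First find the eigenvalue: Mv = (-1, 2) = -1·(1, -2), so λ = -1.
Then M^7 v = λ^7·v = (-1)^7·(1, -2) = -1·(1, -2) = (-1, 2).

(-1, 2)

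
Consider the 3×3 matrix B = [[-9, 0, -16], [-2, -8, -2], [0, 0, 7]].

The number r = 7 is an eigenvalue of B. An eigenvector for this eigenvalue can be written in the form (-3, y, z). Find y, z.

We need (B - 7I)v = 0.
B - 7I = [[-16, 0, -16], [-2, -15, -2], [0, 0, 0]].
Row 1: (-16)·-3 + (0)·y + (-16)·z = 0
Row 2: (-2)·-3 + (-15)·y + (-2)·z = 0
Row 3: (0)·-3 + (0)·y + (0)·z = 0
Solving gives y = 0, z = 3.
Check: B·(-3, 0, 3) = (-21, 0, 21) = 7·(-3, 0, 3).

0, 3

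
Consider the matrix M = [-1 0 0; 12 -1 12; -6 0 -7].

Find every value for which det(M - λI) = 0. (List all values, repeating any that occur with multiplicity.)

-7, -1, -1

Set up det(rI - M) = 0.
Cofactor expansion gives p(r) = r^3 + 9r^2 + 15r + 7.
Since p(-1) = 0, r = -1 is a root.
Dividing by (r + 1) leaves r^2 + 8r + 7.
The quadratic factors as (r + 7)·(r + 1).
Eigenvalues: -7, -1, -1.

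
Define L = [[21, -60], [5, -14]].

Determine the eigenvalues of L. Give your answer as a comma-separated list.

1, 6

det(L - rI) = (21 - r)(-14 - r) - (-60)·(5) = r^2 - 7r + 6.
This factors as (r - 1)·(r - 6) = 0.
Eigenvalues: 1, 6.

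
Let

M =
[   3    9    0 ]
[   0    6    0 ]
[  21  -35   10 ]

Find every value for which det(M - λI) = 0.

The characteristic polynomial is p(λ) = det(λI - M).
Cofactor expansion gives p(λ) = λ^3 - 19λ^2 + 108λ - 180.
Try λ = 3: p(3) = 0, so 3 is a root.
Factor out (λ - 3): p(λ) = (λ - 3)·(λ^2 - 16λ + 60).
The quadratic factors as (λ - 6)·(λ - 10).
Eigenvalues: 3, 6, 10.

3, 6, 10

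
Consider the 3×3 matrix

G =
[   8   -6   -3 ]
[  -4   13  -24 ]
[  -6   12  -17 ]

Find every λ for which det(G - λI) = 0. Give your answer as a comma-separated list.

Compute the characteristic polynomial p(t) = det(tI - G).
Expanding the 3×3 determinant: p(t) = t^3 - 4t^2 - 7t + 10.
Try t = 1: p(1) = 0, so 1 is a root.
Dividing by (t - 1) leaves t^2 - 3t - 10.
The quadratic factors as (t + 2)·(t - 5).
Eigenvalues: -2, 1, 5.

-2, 1, 5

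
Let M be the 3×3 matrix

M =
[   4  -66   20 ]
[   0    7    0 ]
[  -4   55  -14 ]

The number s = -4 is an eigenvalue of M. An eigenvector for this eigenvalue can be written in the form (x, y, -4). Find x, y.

We need (M + 4I)v = 0.
M + 4I = [[8, -66, 20], [0, 11, 0], [-4, 55, -10]].
Row 1: (8)·x + (-66)·y + (20)·-4 = 0
Row 2: (0)·x + (11)·y + (0)·-4 = 0
Row 3: (-4)·x + (55)·y + (-10)·-4 = 0
Solving gives x = 10, y = 0.
Check: M·(10, 0, -4) = (-40, 0, 16) = -4·(10, 0, -4).

10, 0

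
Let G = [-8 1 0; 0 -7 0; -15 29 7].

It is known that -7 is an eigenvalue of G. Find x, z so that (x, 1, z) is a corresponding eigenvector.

We need (G + 7I)v = 0.
G + 7I = [[-1, 1, 0], [0, 0, 0], [-15, 29, 14]].
Row 1: (-1)·x + (1)·1 + (0)·z = 0
Row 2: (0)·x + (0)·1 + (0)·z = 0
Row 3: (-15)·x + (29)·1 + (14)·z = 0
Solving gives x = 1, z = -1.
Check: G·(1, 1, -1) = (-7, -7, 7) = -7·(1, 1, -1).

1, -1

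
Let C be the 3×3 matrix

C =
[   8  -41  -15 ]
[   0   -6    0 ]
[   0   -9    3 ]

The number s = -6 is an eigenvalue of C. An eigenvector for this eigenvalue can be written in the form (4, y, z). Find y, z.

1, 1

We need (C + 6I)v = 0.
C + 6I = [[14, -41, -15], [0, 0, 0], [0, -9, 9]].
Row 1: (14)·4 + (-41)·y + (-15)·z = 0
Row 2: (0)·4 + (0)·y + (0)·z = 0
Row 3: (0)·4 + (-9)·y + (9)·z = 0
Solving gives y = 1, z = 1.
Check: C·(4, 1, 1) = (-24, -6, -6) = -6·(4, 1, 1).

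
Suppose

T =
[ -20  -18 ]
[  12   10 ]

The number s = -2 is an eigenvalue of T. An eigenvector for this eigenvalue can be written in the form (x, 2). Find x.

We need (T + 2I)v = 0.
T + 2I = [[-18, -18], [12, 12]].
Row 1: (-18)·x + (-18)·2 = 0
Row 2: (12)·x + (12)·2 = 0
Solving gives x = -2.
Check: T·(-2, 2) = (4, -4) = -2·(-2, 2).

-2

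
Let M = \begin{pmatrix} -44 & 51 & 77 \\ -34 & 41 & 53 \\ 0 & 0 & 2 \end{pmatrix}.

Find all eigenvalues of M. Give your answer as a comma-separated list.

Set up det(λI - M) = 0.
Cofactor expansion gives p(λ) = λ^3 + λ^2 - 76λ + 140.
Try λ = 2: p(2) = 0, so 2 is a root.
Dividing by (λ - 2) leaves λ^2 + 3λ - 70.
The quadratic factors as (λ + 10)·(λ - 7).
Eigenvalues: -10, 2, 7.

-10, 2, 7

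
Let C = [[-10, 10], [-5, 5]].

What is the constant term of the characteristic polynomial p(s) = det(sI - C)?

p(0) = det(0·I − C) = det(−C) = (−1)^2·det(C).
det(C) = 0, so p(0) = 0.

0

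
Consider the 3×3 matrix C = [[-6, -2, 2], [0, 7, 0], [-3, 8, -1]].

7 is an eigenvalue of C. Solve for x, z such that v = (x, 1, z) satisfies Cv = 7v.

0, 1

We need (C - 7I)v = 0.
C - 7I = [[-13, -2, 2], [0, 0, 0], [-3, 8, -8]].
Row 1: (-13)·x + (-2)·1 + (2)·z = 0
Row 2: (0)·x + (0)·1 + (0)·z = 0
Row 3: (-3)·x + (8)·1 + (-8)·z = 0
Solving gives x = 0, z = 1.
Check: C·(0, 1, 1) = (0, 7, 7) = 7·(0, 1, 1).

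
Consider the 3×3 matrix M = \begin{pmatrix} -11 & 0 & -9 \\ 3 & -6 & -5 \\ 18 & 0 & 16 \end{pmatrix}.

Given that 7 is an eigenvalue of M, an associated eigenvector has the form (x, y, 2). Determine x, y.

We need (M - 7I)v = 0.
M - 7I = [[-18, 0, -9], [3, -13, -5], [18, 0, 9]].
Row 1: (-18)·x + (0)·y + (-9)·2 = 0
Row 2: (3)·x + (-13)·y + (-5)·2 = 0
Row 3: (18)·x + (0)·y + (9)·2 = 0
Solving gives x = -1, y = -1.
Check: M·(-1, -1, 2) = (-7, -7, 14) = 7·(-1, -1, 2).

-1, -1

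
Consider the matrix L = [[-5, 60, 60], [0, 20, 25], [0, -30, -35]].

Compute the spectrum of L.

-10, -5, -5

The characteristic polynomial is p(t) = det(tI - L).
Cofactor expansion gives p(t) = t^3 + 20t^2 + 125t + 250.
Since p(-5) = 0, t = -5 is a root.
Factor out (t + 5): p(t) = (t + 5)·(t^2 + 15t + 50).
The quadratic factors as (t + 10)·(t + 5).
Eigenvalues: -10, -5, -5.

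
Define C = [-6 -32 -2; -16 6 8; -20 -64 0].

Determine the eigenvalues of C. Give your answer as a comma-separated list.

-10, 4, 6

Compute the characteristic polynomial p(r) = det(rI - C).
Expanding the 3×3 determinant: p(r) = r^3 - 76r + 240.
Try r = 4: p(4) = 0, so 4 is a root.
Dividing by (r - 4) leaves r^2 + 4r - 60.
The quadratic factors as (r + 10)·(r - 6).
Eigenvalues: -10, 4, 6.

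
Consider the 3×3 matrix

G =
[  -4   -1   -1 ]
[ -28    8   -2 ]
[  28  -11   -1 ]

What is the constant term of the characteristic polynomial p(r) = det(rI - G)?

-120

p(0) = det(0·I − G) = det(−G) = (−1)^3·det(G).
det(G) = 120, so p(0) = -120.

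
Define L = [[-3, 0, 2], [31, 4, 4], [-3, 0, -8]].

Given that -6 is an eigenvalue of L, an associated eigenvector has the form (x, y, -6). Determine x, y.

We need (L + 6I)v = 0.
L + 6I = [[3, 0, 2], [31, 10, 4], [-3, 0, -2]].
Row 1: (3)·x + (0)·y + (2)·-6 = 0
Row 2: (31)·x + (10)·y + (4)·-6 = 0
Row 3: (-3)·x + (0)·y + (-2)·-6 = 0
Solving gives x = 4, y = -10.
Check: L·(4, -10, -6) = (-24, 60, 36) = -6·(4, -10, -6).

4, -10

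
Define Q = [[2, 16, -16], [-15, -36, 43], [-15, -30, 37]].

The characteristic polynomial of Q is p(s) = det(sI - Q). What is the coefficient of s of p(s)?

p(s) = s^3 - 3s^2 - 40s + 84.
The coefficient of s is -40.

-40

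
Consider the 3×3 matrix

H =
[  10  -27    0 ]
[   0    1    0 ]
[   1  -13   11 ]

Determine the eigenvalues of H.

Set up det(sI - H) = 0.
Expanding along the first row, p(s) = s^3 - 22s^2 + 131s - 110.
Since p(1) = 0, s = 1 is a root.
Dividing by (s - 1) leaves s^2 - 21s + 110.
The quadratic factors as (s - 10)·(s - 11).
Eigenvalues: 1, 10, 11.

1, 10, 11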